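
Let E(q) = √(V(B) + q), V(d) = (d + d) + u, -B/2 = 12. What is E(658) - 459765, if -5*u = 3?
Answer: -459765 + √15235/5 ≈ -4.5974e+5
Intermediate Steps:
u = -⅗ (u = -⅕*3 = -⅗ ≈ -0.60000)
B = -24 (B = -2*12 = -24)
V(d) = -⅗ + 2*d (V(d) = (d + d) - ⅗ = 2*d - ⅗ = -⅗ + 2*d)
E(q) = √(-243/5 + q) (E(q) = √((-⅗ + 2*(-24)) + q) = √((-⅗ - 48) + q) = √(-243/5 + q))
E(658) - 459765 = √(-1215 + 25*658)/5 - 459765 = √(-1215 + 16450)/5 - 459765 = √15235/5 - 459765 = -459765 + √15235/5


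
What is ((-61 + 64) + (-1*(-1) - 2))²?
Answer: 4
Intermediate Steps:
((-61 + 64) + (-1*(-1) - 2))² = (3 + (1 - 2))² = (3 - 1)² = 2² = 4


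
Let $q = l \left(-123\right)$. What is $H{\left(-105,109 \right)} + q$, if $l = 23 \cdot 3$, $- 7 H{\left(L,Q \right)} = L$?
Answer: $-8472$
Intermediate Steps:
$H{\left(L,Q \right)} = - \frac{L}{7}$
$l = 69$
$q = -8487$ ($q = 69 \left(-123\right) = -8487$)
$H{\left(-105,109 \right)} + q = \left(- \frac{1}{7}\right) \left(-105\right) - 8487 = 15 - 8487 = -8472$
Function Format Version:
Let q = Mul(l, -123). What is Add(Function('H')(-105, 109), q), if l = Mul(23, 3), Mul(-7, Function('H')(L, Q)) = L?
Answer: -8472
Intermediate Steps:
Function('H')(L, Q) = Mul(Rational(-1, 7), L)
l = 69
q = -8487 (q = Mul(69, -123) = -8487)
Add(Function('H')(-105, 109), q) = Add(Mul(Rational(-1, 7), -105), -8487) = Add(15, -8487) = -8472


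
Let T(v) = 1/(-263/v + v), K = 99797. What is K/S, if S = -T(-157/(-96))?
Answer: 239428870723/15072 ≈ 1.5886e+7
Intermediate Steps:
T(v) = 1/(v - 263/v)
S = 15072/2399159 (S = -(-157/(-96))/(-263 + (-157/(-96))²) = -(-157*(-1/96))/(-263 + (-157*(-1/96))²) = -157/(96*(-263 + (157/96)²)) = -157/(96*(-263 + 24649/9216)) = -157/(96*(-2399159/9216)) = -157*(-9216)/(96*2399159) = -1*(-15072/2399159) = 15072/2399159 ≈ 0.0062822)
K/S = 99797/(15072/2399159) = 99797*(2399159/15072) = 239428870723/15072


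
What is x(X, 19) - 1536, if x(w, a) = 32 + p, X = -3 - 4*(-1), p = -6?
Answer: -1510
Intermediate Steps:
X = 1 (X = -3 + 4 = 1)
x(w, a) = 26 (x(w, a) = 32 - 6 = 26)
x(X, 19) - 1536 = 26 - 1536 = -1510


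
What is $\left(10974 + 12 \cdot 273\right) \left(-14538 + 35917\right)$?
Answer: $304650750$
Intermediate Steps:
$\left(10974 + 12 \cdot 273\right) \left(-14538 + 35917\right) = \left(10974 + 3276\right) 21379 = 14250 \cdot 21379 = 304650750$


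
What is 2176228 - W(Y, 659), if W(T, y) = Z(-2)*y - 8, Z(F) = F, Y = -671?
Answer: 2177554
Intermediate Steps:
W(T, y) = -8 - 2*y (W(T, y) = -2*y - 8 = -8 - 2*y)
2176228 - W(Y, 659) = 2176228 - (-8 - 2*659) = 2176228 - (-8 - 1318) = 2176228 - 1*(-1326) = 2176228 + 1326 = 2177554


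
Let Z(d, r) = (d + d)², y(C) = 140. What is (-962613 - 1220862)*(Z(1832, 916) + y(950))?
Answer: -29313230480100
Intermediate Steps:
Z(d, r) = 4*d² (Z(d, r) = (2*d)² = 4*d²)
(-962613 - 1220862)*(Z(1832, 916) + y(950)) = (-962613 - 1220862)*(4*1832² + 140) = -2183475*(4*3356224 + 140) = -2183475*(13424896 + 140) = -2183475*13425036 = -29313230480100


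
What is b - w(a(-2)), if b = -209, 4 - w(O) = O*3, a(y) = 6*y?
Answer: -249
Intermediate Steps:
w(O) = 4 - 3*O (w(O) = 4 - O*3 = 4 - 3*O)
b - w(a(-2)) = -209 - (4 - 18*(-2)) = -209 - (4 - 3*(-12)) = -209 - (4 + 36) = -209 - 1*40 = -209 - 40 = -249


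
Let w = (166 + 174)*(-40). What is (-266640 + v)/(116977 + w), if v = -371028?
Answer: -212556/34459 ≈ -6.1684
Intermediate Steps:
w = -13600 (w = 340*(-40) = -13600)
(-266640 + v)/(116977 + w) = (-266640 - 371028)/(116977 - 13600) = -637668/103377 = -637668*1/103377 = -212556/34459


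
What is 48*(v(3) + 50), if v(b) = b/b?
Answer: 2448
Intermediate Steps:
v(b) = 1
48*(v(3) + 50) = 48*(1 + 50) = 48*51 = 2448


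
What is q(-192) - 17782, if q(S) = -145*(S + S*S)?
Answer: -5335222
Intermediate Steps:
q(S) = -145*S - 145*S² (q(S) = -145*(S + S²) = -145*S - 145*S²)
q(-192) - 17782 = -145*(-192)*(1 - 192) - 17782 = -145*(-192)*(-191) - 17782 = -5317440 - 17782 = -5335222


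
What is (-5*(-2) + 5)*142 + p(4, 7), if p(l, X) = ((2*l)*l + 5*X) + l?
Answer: 2201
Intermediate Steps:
p(l, X) = l + 2*l² + 5*X (p(l, X) = (2*l² + 5*X) + l = l + 2*l² + 5*X)
(-5*(-2) + 5)*142 + p(4, 7) = (-5*(-2) + 5)*142 + (4 + 2*4² + 5*7) = (10 + 5)*142 + (4 + 2*16 + 35) = 15*142 + (4 + 32 + 35) = 2130 + 71 = 2201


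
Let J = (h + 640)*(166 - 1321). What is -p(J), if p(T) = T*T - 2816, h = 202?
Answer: -945775697284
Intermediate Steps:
J = -972510 (J = (202 + 640)*(166 - 1321) = 842*(-1155) = -972510)
p(T) = -2816 + T² (p(T) = T² - 2816 = -2816 + T²)
-p(J) = -(-2816 + (-972510)²) = -(-2816 + 945775700100) = -1*945775697284 = -945775697284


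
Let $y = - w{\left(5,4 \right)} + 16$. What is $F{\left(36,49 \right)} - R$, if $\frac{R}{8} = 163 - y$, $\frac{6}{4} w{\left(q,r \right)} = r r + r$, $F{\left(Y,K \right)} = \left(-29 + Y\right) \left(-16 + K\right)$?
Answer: $- \frac{3155}{3} \approx -1051.7$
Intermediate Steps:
$w{\left(q,r \right)} = \frac{2 r}{3} + \frac{2 r^{2}}{3}$ ($w{\left(q,r \right)} = \frac{2 \left(r r + r\right)}{3} = \frac{2 \left(r^{2} + r\right)}{3} = \frac{2 \left(r + r^{2}\right)}{3} = \frac{2 r}{3} + \frac{2 r^{2}}{3}$)
$y = \frac{8}{3}$ ($y = - \frac{2 \cdot 4 \left(1 + 4\right)}{3} + 16 = - \frac{2 \cdot 4 \cdot 5}{3} + 16 = \left(-1\right) \frac{40}{3} + 16 = - \frac{40}{3} + 16 = \frac{8}{3} \approx 2.6667$)
$R = \frac{3848}{3}$ ($R = 8 \left(163 - \frac{8}{3}\right) = 8 \cdot \frac{481}{3} = \frac{3848}{3} \approx 1282.7$)
$F{\left(36,49 \right)} - R = \left(464 - 1421 - 576 + 49 \cdot 36\right) - \frac{3848}{3} = \left(464 - 1421 - 576 + 1764\right) - \frac{3848}{3} = 231 - \frac{3848}{3} = - \frac{3155}{3}$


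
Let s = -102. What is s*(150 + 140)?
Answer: -29580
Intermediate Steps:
s*(150 + 140) = -102*(150 + 140) = -102*290 = -29580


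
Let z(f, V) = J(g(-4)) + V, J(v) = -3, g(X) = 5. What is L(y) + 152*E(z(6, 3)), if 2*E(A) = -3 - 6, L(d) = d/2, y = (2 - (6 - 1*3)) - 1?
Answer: -685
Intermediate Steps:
z(f, V) = -3 + V
y = -2 (y = (2 - (6 - 3)) - 1 = (2 - 1*3) - 1 = (2 - 3) - 1 = -1 - 1 = -2)
L(d) = d/2 (L(d) = d*(1/2) = d/2)
E(A) = -9/2 (E(A) = (-3 - 6)/2 = (1/2)*(-9) = -9/2)
L(y) + 152*E(z(6, 3)) = (1/2)*(-2) + 152*(-9/2) = -1 - 684 = -685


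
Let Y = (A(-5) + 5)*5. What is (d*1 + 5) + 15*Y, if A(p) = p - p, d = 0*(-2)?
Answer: 380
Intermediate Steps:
d = 0
A(p) = 0
Y = 25 (Y = (0 + 5)*5 = 5*5 = 25)
(d*1 + 5) + 15*Y = (0*1 + 5) + 15*25 = (0 + 5) + 375 = 5 + 375 = 380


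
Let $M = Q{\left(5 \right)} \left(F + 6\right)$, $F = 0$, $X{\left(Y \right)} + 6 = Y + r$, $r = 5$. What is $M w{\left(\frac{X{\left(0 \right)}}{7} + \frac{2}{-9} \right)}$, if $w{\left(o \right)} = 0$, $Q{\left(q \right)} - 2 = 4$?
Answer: $0$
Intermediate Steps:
$X{\left(Y \right)} = -1 + Y$ ($X{\left(Y \right)} = -6 + \left(Y + 5\right) = -6 + \left(5 + Y\right) = -1 + Y$)
$Q{\left(q \right)} = 6$ ($Q{\left(q \right)} = 2 + 4 = 6$)
$M = 36$ ($M = 6 \left(0 + 6\right) = 6 \cdot 6 = 36$)
$M w{\left(\frac{X{\left(0 \right)}}{7} + \frac{2}{-9} \right)} = 36 \cdot 0 = 0$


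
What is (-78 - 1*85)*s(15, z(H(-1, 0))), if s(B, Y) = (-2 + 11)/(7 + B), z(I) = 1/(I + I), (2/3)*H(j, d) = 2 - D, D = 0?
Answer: -1467/22 ≈ -66.682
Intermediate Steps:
H(j, d) = 3 (H(j, d) = 3*(2 - 1*0)/2 = 3*(2 + 0)/2 = (3/2)*2 = 3)
z(I) = 1/(2*I)
s(B, Y) = 9/(7 + B)
(-78 - 1*85)*s(15, z(H(-1, 0))) = (-78 - 1*85)*(9/(7 + 15)) = (-78 - 85)*(9/22) = -1467/22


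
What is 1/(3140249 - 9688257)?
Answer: -1/6548008 ≈ -1.5272e-7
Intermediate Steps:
1/(3140249 - 9688257) = 1/(-6548008) = -1/6548008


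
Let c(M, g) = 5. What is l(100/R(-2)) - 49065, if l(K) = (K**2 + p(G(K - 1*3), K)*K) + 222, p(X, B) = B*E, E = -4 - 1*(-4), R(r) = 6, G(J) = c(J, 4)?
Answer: -437087/9 ≈ -48565.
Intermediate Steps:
G(J) = 5
E = 0 (E = -4 + 4 = 0)
p(X, B) = 0 (p(X, B) = B*0 = 0)
l(K) = 222 + K**2 (l(K) = (K**2 + 0*K) + 222 = (K**2 + 0) + 222 = K**2 + 222 = 222 + K**2)
l(100/R(-2)) - 49065 = (222 + (100/6)**2) - 49065 = (222 + (100*(1/6))**2) - 49065 = (222 + (50/3)**2) - 49065 = (222 + 2500/9) - 49065 = 4498/9 - 49065 = -437087/9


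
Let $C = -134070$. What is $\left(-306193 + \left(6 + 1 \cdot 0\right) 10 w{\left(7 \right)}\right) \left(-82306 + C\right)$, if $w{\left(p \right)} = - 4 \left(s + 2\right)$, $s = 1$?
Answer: $66408607288$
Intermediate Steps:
$w{\left(p \right)} = -12$ ($w{\left(p \right)} = - 4 \left(1 + 2\right) = \left(-4\right) 3 = -12$)
$\left(-306193 + \left(6 + 1 \cdot 0\right) 10 w{\left(7 \right)}\right) \left(-82306 + C\right) = \left(-306193 + \left(6 + 1 \cdot 0\right) 10 \left(-12\right)\right) \left(-82306 - 134070\right) = \left(-306193 + \left(6 + 0\right) 10 \left(-12\right)\right) \left(-216376\right) = \left(-306193 + 6 \cdot 10 \left(-12\right)\right) \left(-216376\right) = \left(-306193 + 60 \left(-12\right)\right) \left(-216376\right) = \left(-306193 - 720\right) \left(-216376\right) = \left(-306913\right) \left(-216376\right) = 66408607288$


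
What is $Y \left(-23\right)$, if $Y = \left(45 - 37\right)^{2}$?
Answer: $-1472$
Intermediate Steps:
$Y = 64$ ($Y = 8^{2} = 64$)
$Y \left(-23\right) = 64 \left(-23\right) = -1472$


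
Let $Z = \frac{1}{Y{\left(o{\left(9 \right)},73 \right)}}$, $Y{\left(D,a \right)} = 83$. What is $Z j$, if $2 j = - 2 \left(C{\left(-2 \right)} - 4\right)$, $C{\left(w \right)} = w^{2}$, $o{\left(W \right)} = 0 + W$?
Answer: $0$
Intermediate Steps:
$o{\left(W \right)} = W$
$j = 0$ ($j = \frac{\left(-2\right) \left(\left(-2\right)^{2} - 4\right)}{2} = \frac{\left(-2\right) \left(4 - 4\right)}{2} = \frac{\left(-2\right) 0}{2} = \frac{1}{2} \cdot 0 = 0$)
$Z = \frac{1}{83} \approx 0.012048$
$Z j = \frac{1}{83} \cdot 0 = 0$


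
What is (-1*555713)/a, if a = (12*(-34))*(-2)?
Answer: -32689/48 ≈ -681.02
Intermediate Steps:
a = 816 (a = -408*(-2) = 816)
(-1*555713)/a = -1*555713/816 = -555713*1/816 = -32689/48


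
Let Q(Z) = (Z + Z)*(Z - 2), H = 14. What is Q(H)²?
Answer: 112896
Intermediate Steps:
Q(Z) = 2*Z*(-2 + Z) (Q(Z) = (2*Z)*(-2 + Z) = 2*Z*(-2 + Z))
Q(H)² = (2*14*(-2 + 14))² = (2*14*12)² = 336² = 112896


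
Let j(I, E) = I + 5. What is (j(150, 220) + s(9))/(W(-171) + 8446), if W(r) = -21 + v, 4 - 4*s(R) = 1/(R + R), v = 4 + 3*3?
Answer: 11231/607536 ≈ 0.018486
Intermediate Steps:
v = 13 (v = 4 + 9 = 13)
s(R) = 1 - 1/(8*R) (s(R) = 1 - 1/(4*(R + R)) = 1 - 1/(2*R)/4 = 1 - 1/(8*R))
W(r) = -8 (W(r) = -21 + 13 = -8)
j(I, E) = 5 + I
(j(150, 220) + s(9))/(W(-171) + 8446) = ((5 + 150) + (-⅛ + 9)/9)/(-8 + 8446) = (155 + (⅑)*(71/8))/8438 = (155 + 71/72)*(1/8438) = (11231/72)*(1/8438) = 11231/607536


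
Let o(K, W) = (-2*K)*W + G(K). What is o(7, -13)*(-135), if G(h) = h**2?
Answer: -31185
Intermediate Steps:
o(K, W) = K**2 - 2*K*W (o(K, W) = (-2*K)*W + K**2 = -2*K*W + K**2 = K**2 - 2*K*W)
o(7, -13)*(-135) = (7*(7 - 2*(-13)))*(-135) = (7*(7 + 26))*(-135) = (7*33)*(-135) = 231*(-135) = -31185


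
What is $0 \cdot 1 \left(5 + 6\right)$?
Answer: $0$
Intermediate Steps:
$0 \cdot 1 \left(5 + 6\right) = 0 \cdot 1 \cdot 11 = 0 \cdot 11 = 0$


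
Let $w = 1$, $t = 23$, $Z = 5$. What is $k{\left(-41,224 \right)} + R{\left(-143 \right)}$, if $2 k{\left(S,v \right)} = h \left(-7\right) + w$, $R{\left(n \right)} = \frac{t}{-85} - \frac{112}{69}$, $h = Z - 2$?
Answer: $- \frac{69757}{5865} \approx -11.894$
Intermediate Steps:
$h = 3$ ($h = 5 - 2 = 3$)
$R{\left(n \right)} = - \frac{11107}{5865}$ ($R{\left(n \right)} = \frac{23}{-85} - \frac{112}{69} = 23 \left(- \frac{1}{85}\right) - \frac{112}{69} = - \frac{23}{85} - \frac{112}{69} = - \frac{11107}{5865}$)
$k{\left(S,v \right)} = -10$ ($k{\left(S,v \right)} = \frac{3 \left(-7\right) + 1}{2} = \frac{-21 + 1}{2} = \frac{1}{2} \left(-20\right) = -10$)
$k{\left(-41,224 \right)} + R{\left(-143 \right)} = -10 - \frac{11107}{5865} = - \frac{69757}{5865}$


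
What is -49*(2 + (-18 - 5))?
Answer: 1029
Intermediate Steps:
-49*(2 + (-18 - 5)) = -49*(2 - 23) = -49*(-21) = 1029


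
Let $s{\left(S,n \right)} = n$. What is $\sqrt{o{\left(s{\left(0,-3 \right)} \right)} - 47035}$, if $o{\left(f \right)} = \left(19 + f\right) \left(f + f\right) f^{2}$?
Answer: $i \sqrt{47899} \approx 218.86 i$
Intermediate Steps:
$o{\left(f \right)} = 2 f^{3} \left(19 + f\right)$ ($o{\left(f \right)} = \left(19 + f\right) 2 f f^{2} = 2 f \left(19 + f\right) f^{2} = 2 f^{3} \left(19 + f\right)$)
$\sqrt{o{\left(s{\left(0,-3 \right)} \right)} - 47035} = \sqrt{2 \left(-3\right)^{3} \left(19 - 3\right) - 47035} = \sqrt{2 \left(-27\right) 16 - 47035} = \sqrt{-864 - 47035} = \sqrt{-47899} = i \sqrt{47899}$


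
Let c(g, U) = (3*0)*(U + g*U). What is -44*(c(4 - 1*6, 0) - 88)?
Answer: 3872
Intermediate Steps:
c(g, U) = 0 (c(g, U) = 0*(U + U*g) = 0)
-44*(c(4 - 1*6, 0) - 88) = -44*(0 - 88) = -44*(-88) = 3872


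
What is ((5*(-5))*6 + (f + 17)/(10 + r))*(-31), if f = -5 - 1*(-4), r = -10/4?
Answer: 68758/15 ≈ 4583.9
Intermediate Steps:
r = -5/2 (r = -10/4 = -5*½ = -5/2 ≈ -2.5000)
f = -1 (f = -5 + 4 = -1)
((5*(-5))*6 + (f + 17)/(10 + r))*(-31) = ((5*(-5))*6 + (-1 + 17)/(10 - 5/2))*(-31) = (-25*6 + 16/(15/2))*(-31) = (-150 + 16*(2/15))*(-31) = (-150 + 32/15)*(-31) = -2218/15*(-31) = 68758/15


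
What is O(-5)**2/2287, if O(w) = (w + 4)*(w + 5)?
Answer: 0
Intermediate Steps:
O(w) = (4 + w)*(5 + w)
O(-5)**2/2287 = (20 + (-5)**2 + 9*(-5))**2/2287 = (20 + 25 - 45)**2*(1/2287) = 0**2*(1/2287) = 0*(1/2287) = 0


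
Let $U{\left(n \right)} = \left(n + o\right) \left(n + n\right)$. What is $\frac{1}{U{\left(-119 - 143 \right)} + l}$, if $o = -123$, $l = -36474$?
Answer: $\frac{1}{165266} \approx 6.0509 \cdot 10^{-6}$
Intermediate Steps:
$U{\left(n \right)} = 2 n \left(-123 + n\right)$ ($U{\left(n \right)} = \left(n - 123\right) \left(n + n\right) = \left(-123 + n\right) 2 n = 2 n \left(-123 + n\right)$)
$\frac{1}{U{\left(-119 - 143 \right)} + l} = \frac{1}{2 \left(-119 - 143\right) \left(-123 - 262\right) - 36474} = \frac{1}{2 \left(-262\right) \left(-123 - 262\right) - 36474} = \frac{1}{2 \left(-262\right) \left(-385\right) - 36474} = \frac{1}{201740 - 36474} = \frac{1}{165266}$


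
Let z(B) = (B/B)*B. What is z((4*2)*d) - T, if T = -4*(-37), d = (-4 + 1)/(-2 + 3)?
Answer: -172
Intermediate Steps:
d = -3 (d = -3/1 = -3*1 = -3)
z(B) = B (z(B) = 1*B = B)
T = 148
z((4*2)*d) - T = (4*2)*(-3) - 1*148 = 8*(-3) - 148 = -24 - 148 = -172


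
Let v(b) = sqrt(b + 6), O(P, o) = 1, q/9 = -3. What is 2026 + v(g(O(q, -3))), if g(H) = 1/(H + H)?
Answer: 2026 + sqrt(26)/2 ≈ 2028.5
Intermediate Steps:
q = -27 (q = 9*(-3) = -27)
g(H) = 1/(2*H)
v(b) = sqrt(6 + b)
2026 + v(g(O(q, -3))) = 2026 + sqrt(6 + (1/2)/1) = 2026 + sqrt(6 + (1/2)*1) = 2026 + sqrt(6 + 1/2) = 2026 + sqrt(13/2) = 2026 + sqrt(26)/2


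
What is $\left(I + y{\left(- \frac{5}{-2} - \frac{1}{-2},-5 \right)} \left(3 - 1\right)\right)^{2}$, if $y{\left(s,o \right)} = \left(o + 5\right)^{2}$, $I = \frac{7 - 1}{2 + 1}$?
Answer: $4$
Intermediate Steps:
$I = 2$ ($I = \frac{6}{3} = 6 \cdot \frac{1}{3} = 2$)
$y{\left(s,o \right)} = \left(5 + o\right)^{2}$
$\left(I + y{\left(- \frac{5}{-2} - \frac{1}{-2},-5 \right)} \left(3 - 1\right)\right)^{2} = \left(2 + \left(5 - 5\right)^{2} \left(3 - 1\right)\right)^{2} = \left(2 + 0^{2} \cdot 2\right)^{2} = \left(2 + 0 \cdot 2\right)^{2} = \left(2 + 0\right)^{2} = 2^{2} = 4$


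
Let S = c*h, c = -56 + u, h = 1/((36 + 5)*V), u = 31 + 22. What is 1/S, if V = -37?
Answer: 1517/3 ≈ 505.67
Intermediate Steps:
u = 53
h = -1/1517 (h = 1/((36 + 5)*(-37)) = -1/37/41 = (1/41)*(-1/37) = -1/1517 ≈ -0.00065920)
c = -3 (c = -56 + 53 = -3)
S = 3/1517 (S = -3*(-1/1517) = 3/1517 ≈ 0.0019776)
1/S = 1/(3/1517) = 1517/3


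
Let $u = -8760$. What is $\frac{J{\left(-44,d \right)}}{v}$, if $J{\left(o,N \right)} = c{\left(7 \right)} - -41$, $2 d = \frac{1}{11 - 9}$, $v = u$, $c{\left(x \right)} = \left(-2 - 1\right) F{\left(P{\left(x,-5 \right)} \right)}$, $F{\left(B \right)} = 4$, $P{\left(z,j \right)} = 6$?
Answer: $- \frac{29}{8760} \approx -0.0033105$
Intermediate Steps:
$c{\left(x \right)} = -12$ ($c{\left(x \right)} = \left(-2 - 1\right) 4 = \left(-3\right) 4 = -12$)
$v = -8760$
$d = \frac{1}{4}$ ($d = \frac{1}{2 \left(11 - 9\right)} = \frac{1}{2 \cdot 2} = \frac{1}{2} \cdot \frac{1}{2} = \frac{1}{4} \approx 0.25$)
$J{\left(o,N \right)} = 29$ ($J{\left(o,N \right)} = -12 - -41 = -12 + 41 = 29$)
$\frac{J{\left(-44,d \right)}}{v} = \frac{29}{-8760} = 29 \left(- \frac{1}{8760}\right) = - \frac{29}{8760}$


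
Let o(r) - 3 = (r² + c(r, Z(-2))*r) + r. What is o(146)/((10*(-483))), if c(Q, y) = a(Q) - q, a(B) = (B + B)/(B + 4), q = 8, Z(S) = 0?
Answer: -220513/51750 ≈ -4.2611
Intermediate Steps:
a(B) = 2*B/(4 + B) (a(B) = (2*B)/(4 + B) = 2*B/(4 + B))
c(Q, y) = -8 + 2*Q/(4 + Q) (c(Q, y) = 2*Q/(4 + Q) - 1*8 = 2*Q/(4 + Q) - 8 = -8 + 2*Q/(4 + Q))
o(r) = 3 + r + r² + 2*r*(-16 - 3*r)/(4 + r) (o(r) = 3 + ((r² + (2*(-16 - 3*r)/(4 + r))*r) + r) = 3 + ((r² + 2*r*(-16 - 3*r)/(4 + r)) + r) = 3 + (r + r² + 2*r*(-16 - 3*r)/(4 + r)) = 3 + r + r² + 2*r*(-16 - 3*r)/(4 + r))
o(146)/((10*(-483))) = ((12 + 146³ - 1*146² - 25*146)/(4 + 146))/((10*(-483))) = ((12 + 3112136 - 1*21316 - 3650)/150)/(-4830) = ((12 + 3112136 - 21316 - 3650)/150)*(-1/4830) = ((1/150)*3087182)*(-1/4830) = (1543591/75)*(-1/4830) = -220513/51750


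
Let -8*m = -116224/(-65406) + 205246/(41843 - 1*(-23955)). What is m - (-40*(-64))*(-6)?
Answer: 132200832204703/8607167976 ≈ 15359.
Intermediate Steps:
m = -5267906657/8607167976 (m = -(-116224/(-65406) + 205246/(41843 - 1*(-23955)))/8 = -(-116224*(-1/65406) + 205246/(41843 + 23955))/8 = -(58112/32703 + 205246/65798)/8 = -(58112/32703 + 205246*(1/65798))/8 = -(58112/32703 + 102623/32899)/8 = -⅛*5267906657/1075895997 = -5267906657/8607167976 ≈ -0.61204)
m - (-40*(-64))*(-6) = -5267906657/8607167976 - (-40*(-64))*(-6) = -5267906657/8607167976 - 2560*(-6) = -5267906657/8607167976 - 1*(-15360) = -5267906657/8607167976 + 15360 = 132200832204703/8607167976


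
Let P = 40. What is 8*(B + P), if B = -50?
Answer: -80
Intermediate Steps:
8*(B + P) = 8*(-50 + 40) = 8*(-10) = -80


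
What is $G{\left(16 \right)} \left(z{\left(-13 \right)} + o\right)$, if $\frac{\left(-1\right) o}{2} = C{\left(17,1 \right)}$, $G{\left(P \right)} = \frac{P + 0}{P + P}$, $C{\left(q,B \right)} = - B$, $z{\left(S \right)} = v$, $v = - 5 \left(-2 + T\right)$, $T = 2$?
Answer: $1$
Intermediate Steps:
$v = 0$ ($v = - 5 \left(-2 + 2\right) = \left(-5\right) 0 = 0$)
$z{\left(S \right)} = 0$
$G{\left(P \right)} = \frac{1}{2}$ ($G{\left(P \right)} = \frac{P}{2 P} = P \frac{1}{2 P} = \frac{1}{2}$)
$o = 2$ ($o = - 2 \left(\left(-1\right) 1\right) = \left(-2\right) \left(-1\right) = 2$)
$G{\left(16 \right)} \left(z{\left(-13 \right)} + o\right) = \frac{0 + 2}{2} = \frac{1}{2} \cdot 2 = 1$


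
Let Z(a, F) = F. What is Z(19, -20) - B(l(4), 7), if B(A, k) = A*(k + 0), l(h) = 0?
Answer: -20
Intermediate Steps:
B(A, k) = A*k
Z(19, -20) - B(l(4), 7) = -20 - 0*7 = -20 - 1*0 = -20 + 0 = -20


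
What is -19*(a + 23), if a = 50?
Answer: -1387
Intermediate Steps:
-19*(a + 23) = -19*(50 + 23) = -19*73 = -1387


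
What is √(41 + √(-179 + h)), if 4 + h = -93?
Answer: √(41 + 2*I*√69) ≈ 6.5283 + 1.2724*I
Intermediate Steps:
h = -97 (h = -4 - 93 = -97)
√(41 + √(-179 + h)) = √(41 + √(-179 - 97)) = √(41 + √(-276)) = √(41 + 2*I*√69)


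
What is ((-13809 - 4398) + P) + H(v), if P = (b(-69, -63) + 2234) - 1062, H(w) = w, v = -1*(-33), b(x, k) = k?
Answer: -17065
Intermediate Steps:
v = 33
P = 1109 (P = (-63 + 2234) - 1062 = 2171 - 1062 = 1109)
((-13809 - 4398) + P) + H(v) = ((-13809 - 4398) + 1109) + 33 = (-18207 + 1109) + 33 = -17098 + 33 = -17065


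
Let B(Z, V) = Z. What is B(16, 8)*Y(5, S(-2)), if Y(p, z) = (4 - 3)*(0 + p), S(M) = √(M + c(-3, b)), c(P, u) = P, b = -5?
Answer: 80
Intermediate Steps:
S(M) = √(-3 + M) (S(M) = √(M - 3) = √(-3 + M))
Y(p, z) = p (Y(p, z) = 1*p = p)
B(16, 8)*Y(5, S(-2)) = 16*5 = 80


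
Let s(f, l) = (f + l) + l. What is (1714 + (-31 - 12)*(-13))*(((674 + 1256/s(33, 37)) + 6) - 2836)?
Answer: -521508028/107 ≈ -4.8739e+6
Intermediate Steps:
s(f, l) = f + 2*l
(1714 + (-31 - 12)*(-13))*(((674 + 1256/s(33, 37)) + 6) - 2836) = (1714 + (-31 - 12)*(-13))*(((674 + 1256/(33 + 2*37)) + 6) - 2836) = (1714 - 43*(-13))*(((674 + 1256/(33 + 74)) + 6) - 2836) = (1714 + 559)*(((674 + 1256/107) + 6) - 2836) = 2273*(((674 + 1256*(1/107)) + 6) - 2836) = 2273*(((674 + 1256/107) + 6) - 2836) = 2273*((73374/107 + 6) - 2836) = 2273*(74016/107 - 2836) = 2273*(-229436/107) = -521508028/107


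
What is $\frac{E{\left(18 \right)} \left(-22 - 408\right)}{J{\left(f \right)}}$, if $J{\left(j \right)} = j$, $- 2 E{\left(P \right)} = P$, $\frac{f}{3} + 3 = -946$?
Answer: $- \frac{1290}{949} \approx -1.3593$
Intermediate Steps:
$f = -2847$ ($f = -9 + 3 \left(-946\right) = -9 - 2838 = -2847$)
$E{\left(P \right)} = - \frac{P}{2}$
$\frac{E{\left(18 \right)} \left(-22 - 408\right)}{J{\left(f \right)}} = \frac{\left(- \frac{1}{2}\right) 18 \left(-22 - 408\right)}{-2847} = \left(-9\right) \left(-430\right) \left(- \frac{1}{2847}\right) = 3870 \left(- \frac{1}{2847}\right) = - \frac{1290}{949}$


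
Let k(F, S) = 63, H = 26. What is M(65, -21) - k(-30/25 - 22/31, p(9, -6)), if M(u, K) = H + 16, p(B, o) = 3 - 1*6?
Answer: -21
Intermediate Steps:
p(B, o) = -3 (p(B, o) = 3 - 6 = -3)
M(u, K) = 42 (M(u, K) = 26 + 16 = 42)
M(65, -21) - k(-30/25 - 22/31, p(9, -6)) = 42 - 1*63 = 42 - 63 = -21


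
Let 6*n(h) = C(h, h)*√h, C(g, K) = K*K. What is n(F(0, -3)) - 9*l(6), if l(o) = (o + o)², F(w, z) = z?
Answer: -1296 + 3*I*√3/2 ≈ -1296.0 + 2.5981*I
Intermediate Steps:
C(g, K) = K²
l(o) = 4*o² (l(o) = (2*o)² = 4*o²)
n(h) = h^(5/2)/6 (n(h) = (h²*√h)/6 = h^(5/2)/6)
n(F(0, -3)) - 9*l(6) = (-3)^(5/2)/6 - 36*6² = (9*I*√3)/6 - 36*36 = 3*I*√3/2 - 9*144 = 3*I*√3/2 - 1296 = -1296 + 3*I*√3/2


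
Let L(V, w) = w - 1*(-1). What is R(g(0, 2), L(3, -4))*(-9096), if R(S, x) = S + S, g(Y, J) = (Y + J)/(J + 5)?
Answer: -36384/7 ≈ -5197.7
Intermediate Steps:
L(V, w) = 1 + w (L(V, w) = w + 1 = 1 + w)
g(Y, J) = (J + Y)/(5 + J)
R(S, x) = 2*S
R(g(0, 2), L(3, -4))*(-9096) = (2*((2 + 0)/(5 + 2)))*(-9096) = (2*(2/7))*(-9096) = (4/7)*(-9096) = -36384/7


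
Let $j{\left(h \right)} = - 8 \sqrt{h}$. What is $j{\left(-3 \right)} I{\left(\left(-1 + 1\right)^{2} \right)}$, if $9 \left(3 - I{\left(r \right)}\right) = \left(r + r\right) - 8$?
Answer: $- \frac{280 i \sqrt{3}}{9} \approx - 53.886 i$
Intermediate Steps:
$I{\left(r \right)} = \frac{35}{9} - \frac{2 r}{9}$ ($I{\left(r \right)} = 3 - \frac{\left(r + r\right) - 8}{9} = 3 - \frac{2 r - 8}{9} = 3 - \frac{-8 + 2 r}{9} = 3 - \left(- \frac{8}{9} + \frac{2 r}{9}\right) = \frac{35}{9} - \frac{2 r}{9}$)
$j{\left(-3 \right)} I{\left(\left(-1 + 1\right)^{2} \right)} = - 8 \sqrt{-3} \left(\frac{35}{9} - \frac{2 \left(-1 + 1\right)^{2}}{9}\right) = - 8 i \sqrt{3} \left(\frac{35}{9} - \frac{2 \cdot 0^{2}}{9}\right) = - 8 i \sqrt{3} \left(\frac{35}{9} - 0\right) = - 8 i \sqrt{3} \left(\frac{35}{9} + 0\right) = - 8 i \sqrt{3} \cdot \frac{35}{9} = - \frac{280 i \sqrt{3}}{9}$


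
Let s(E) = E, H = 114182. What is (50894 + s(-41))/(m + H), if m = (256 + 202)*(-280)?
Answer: -1541/426 ≈ -3.6174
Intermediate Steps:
m = -128240 (m = 458*(-280) = -128240)
(50894 + s(-41))/(m + H) = (50894 - 41)/(-128240 + 114182) = 50853/(-14058) = 50853*(-1/14058) = -1541/426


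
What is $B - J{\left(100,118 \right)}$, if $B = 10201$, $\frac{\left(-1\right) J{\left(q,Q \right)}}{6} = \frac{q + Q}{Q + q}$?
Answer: $10207$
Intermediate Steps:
$J{\left(q,Q \right)} = -6$ ($J{\left(q,Q \right)} = - 6 \frac{q + Q}{Q + q} = - 6 \frac{Q + q}{Q + q} = \left(-6\right) 1 = -6$)
$B - J{\left(100,118 \right)} = 10201 - -6 = 10201 + 6 = 10207$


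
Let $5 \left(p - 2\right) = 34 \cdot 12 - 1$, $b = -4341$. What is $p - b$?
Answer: $\frac{22122}{5} \approx 4424.4$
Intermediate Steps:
$p = \frac{417}{5}$ ($p = 2 + \frac{34 \cdot 12 - 1}{5} = 2 + \frac{408 - 1}{5} = 2 + \frac{1}{5} \cdot 407 = 2 + \frac{407}{5} = \frac{417}{5} \approx 83.4$)
$p - b = \frac{417}{5} - -4341 = \frac{417}{5} + 4341 = \frac{22122}{5}$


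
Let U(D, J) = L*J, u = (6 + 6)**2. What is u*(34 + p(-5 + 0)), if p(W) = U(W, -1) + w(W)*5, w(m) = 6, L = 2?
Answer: 8928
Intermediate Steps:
u = 144 (u = 12**2 = 144)
U(D, J) = 2*J
p(W) = 28 (p(W) = 2*(-1) + 6*5 = -2 + 30 = 28)
u*(34 + p(-5 + 0)) = 144*(34 + 28) = 144*62 = 8928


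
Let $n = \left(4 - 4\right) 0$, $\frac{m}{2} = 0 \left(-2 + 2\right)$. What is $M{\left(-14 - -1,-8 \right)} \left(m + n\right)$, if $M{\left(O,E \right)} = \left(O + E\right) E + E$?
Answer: $0$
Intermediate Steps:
$m = 0$ ($m = 2 \cdot 0 \left(-2 + 2\right) = 2 \cdot 0 \cdot 0 = 2 \cdot 0 = 0$)
$n = 0$ ($n = 0 \cdot 0 = 0$)
$M{\left(O,E \right)} = E + E \left(E + O\right)$ ($M{\left(O,E \right)} = \left(E + O\right) E + E = E \left(E + O\right) + E = E + E \left(E + O\right)$)
$M{\left(-14 - -1,-8 \right)} \left(m + n\right) = - 8 \left(1 - 8 - 13\right) \left(0 + 0\right) = - 8 \left(1 - 8 + \left(-14 + 1\right)\right) 0 = - 8 \left(1 - 8 - 13\right) 0 = \left(-8\right) \left(-20\right) 0 = 160 \cdot 0 = 0$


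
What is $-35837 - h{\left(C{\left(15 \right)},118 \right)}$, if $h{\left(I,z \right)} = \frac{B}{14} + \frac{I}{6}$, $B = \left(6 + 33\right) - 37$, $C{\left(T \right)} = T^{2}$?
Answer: $- \frac{502245}{14} \approx -35875.0$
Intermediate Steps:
$B = 2$ ($B = 39 - 37 = 2$)
$h{\left(I,z \right)} = \frac{1}{7} + \frac{I}{6}$ ($h{\left(I,z \right)} = \frac{2}{14} + \frac{I}{6} = 2 \cdot \frac{1}{14} + I \frac{1}{6} = \frac{1}{7} + \frac{I}{6}$)
$-35837 - h{\left(C{\left(15 \right)},118 \right)} = -35837 - \left(\frac{1}{7} + \frac{15^{2}}{6}\right) = -35837 - \left(\frac{1}{7} + \frac{1}{6} \cdot 225\right) = -35837 - \left(\frac{1}{7} + \frac{75}{2}\right) = -35837 - \frac{527}{14} = - \frac{502245}{14}$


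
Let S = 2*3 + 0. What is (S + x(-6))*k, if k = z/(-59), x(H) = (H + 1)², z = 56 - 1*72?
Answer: 496/59 ≈ 8.4068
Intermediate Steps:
z = -16 (z = 56 - 72 = -16)
x(H) = (1 + H)²
k = 16/59 (k = -16/(-59) = -16*(-1/59) = 16/59 ≈ 0.27119)
S = 6 (S = 6 + 0 = 6)
(S + x(-6))*k = (6 + (1 - 6)²)*(16/59) = (6 + (-5)²)*(16/59) = (6 + 25)*(16/59) = 31*(16/59) = 496/59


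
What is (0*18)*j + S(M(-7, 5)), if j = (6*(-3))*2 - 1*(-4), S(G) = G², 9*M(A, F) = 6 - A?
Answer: 169/81 ≈ 2.0864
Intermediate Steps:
M(A, F) = ⅔ - A/9 (M(A, F) = (6 - A)/9 = ⅔ - A/9)
j = -32 (j = -18*2 + 4 = -36 + 4 = -32)
(0*18)*j + S(M(-7, 5)) = (0*18)*(-32) + (⅔ - ⅑*(-7))² = 0*(-32) + (⅔ + 7/9)² = 0 + (13/9)² = 0 + 169/81 = 169/81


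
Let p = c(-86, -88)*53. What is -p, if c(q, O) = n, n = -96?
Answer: 5088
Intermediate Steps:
c(q, O) = -96
p = -5088 (p = -96*53 = -5088)
-p = -1*(-5088) = 5088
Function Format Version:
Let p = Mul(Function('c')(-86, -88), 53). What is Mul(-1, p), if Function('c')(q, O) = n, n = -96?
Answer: 5088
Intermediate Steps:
Function('c')(q, O) = -96
p = -5088 (p = Mul(-96, 53) = -5088)
Mul(-1, p) = Mul(-1, -5088) = 5088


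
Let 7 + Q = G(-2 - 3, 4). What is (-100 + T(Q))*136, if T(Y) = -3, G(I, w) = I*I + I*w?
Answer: -14008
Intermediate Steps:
G(I, w) = I**2 + I*w
Q = -2 (Q = -7 + (-2 - 3)*((-2 - 3) + 4) = -7 - 5*(-5 + 4) = -7 - 5*(-1) = -7 + 5 = -2)
(-100 + T(Q))*136 = (-100 - 3)*136 = -103*136 = -14008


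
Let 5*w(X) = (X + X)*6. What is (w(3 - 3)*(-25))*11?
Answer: 0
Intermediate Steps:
w(X) = 12*X/5 (w(X) = ((X + X)*6)/5 = ((2*X)*6)/5 = (12*X)/5 = 12*X/5)
(w(3 - 3)*(-25))*11 = ((12*(3 - 3)/5)*(-25))*11 = (((12/5)*0)*(-25))*11 = (0*(-25))*11 = 0*11 = 0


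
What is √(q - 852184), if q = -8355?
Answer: I*√860539 ≈ 927.65*I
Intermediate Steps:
√(q - 852184) = √(-8355 - 852184) = √(-860539) = I*√860539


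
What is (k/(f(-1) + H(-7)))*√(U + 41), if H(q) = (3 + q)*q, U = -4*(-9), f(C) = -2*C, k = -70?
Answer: -7*√77/3 ≈ -20.475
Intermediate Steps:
U = 36
H(q) = q*(3 + q)
(k/(f(-1) + H(-7)))*√(U + 41) = (-70/(-2*(-1) - 7*(3 - 7)))*√(36 + 41) = (-70/(2 - 7*(-4)))*√77 = (-70/(2 + 28))*√77 = (-70/30)*√77 = (-70*1/30)*√77 = -7*√77/3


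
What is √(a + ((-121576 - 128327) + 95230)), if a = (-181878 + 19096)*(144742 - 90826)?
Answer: 11*I*√72534785 ≈ 93684.0*I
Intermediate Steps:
a = -8776554312 (a = -162782*53916 = -8776554312)
√(a + ((-121576 - 128327) + 95230)) = √(-8776554312 + ((-121576 - 128327) + 95230)) = √(-8776554312 + (-249903 + 95230)) = √(-8776554312 - 154673) = √(-8776708985) = 11*I*√72534785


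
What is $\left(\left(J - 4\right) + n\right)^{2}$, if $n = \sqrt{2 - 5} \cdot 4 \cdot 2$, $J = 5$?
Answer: $-191 + 16 i \sqrt{3} \approx -191.0 + 27.713 i$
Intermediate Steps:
$n = 8 i \sqrt{3}$ ($n = \sqrt{-3} \cdot 4 \cdot 2 = i \sqrt{3} \cdot 4 \cdot 2 = 4 i \sqrt{3} \cdot 2 = 8 i \sqrt{3} \approx 13.856 i$)
$\left(\left(J - 4\right) + n\right)^{2} = \left(\left(5 - 4\right) + 8 i \sqrt{3}\right)^{2} = \left(1 + 8 i \sqrt{3}\right)^{2}$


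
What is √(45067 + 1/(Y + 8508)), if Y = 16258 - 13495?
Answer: √19810056162/663 ≈ 212.29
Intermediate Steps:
Y = 2763
√(45067 + 1/(Y + 8508)) = √(45067 + 1/(2763 + 8508)) = √(45067 + 1/11271) = √(507950158/11271) = √19810056162/663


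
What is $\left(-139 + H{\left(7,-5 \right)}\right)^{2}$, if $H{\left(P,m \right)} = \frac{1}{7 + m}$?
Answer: $\frac{76729}{4} \approx 19182.0$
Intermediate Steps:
$\left(-139 + H{\left(7,-5 \right)}\right)^{2} = \left(-139 + \frac{1}{7 - 5}\right)^{2} = \left(-139 + \frac{1}{2}\right)^{2} = \left(- \frac{277}{2}\right)^{2} = \frac{76729}{4}$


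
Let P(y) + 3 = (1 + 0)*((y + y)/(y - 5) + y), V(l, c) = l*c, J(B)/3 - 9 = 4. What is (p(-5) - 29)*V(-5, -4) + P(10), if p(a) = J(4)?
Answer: 211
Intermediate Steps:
J(B) = 39 (J(B) = 27 + 3*4 = 27 + 12 = 39)
p(a) = 39
V(l, c) = c*l
P(y) = -3 + y + 2*y/(-5 + y) (P(y) = -3 + (1 + 0)*((y + y)/(y - 5) + y) = -3 + 1*((2*y)/(-5 + y) + y) = -3 + 1*(2*y/(-5 + y) + y) = -3 + 1*(y + 2*y/(-5 + y)) = -3 + (y + 2*y/(-5 + y)) = -3 + y + 2*y/(-5 + y))
(p(-5) - 29)*V(-5, -4) + P(10) = (39 - 29)*(-4*(-5)) + (15 + 10**2 - 6*10)/(-5 + 10) = 10*20 + (15 + 100 - 60)/5 = 200 + (1/5)*55 = 200 + 11 = 211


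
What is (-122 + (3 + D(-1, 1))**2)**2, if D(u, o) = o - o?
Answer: 12769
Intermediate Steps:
D(u, o) = 0
(-122 + (3 + D(-1, 1))**2)**2 = (-122 + (3 + 0)**2)**2 = (-122 + 3**2)**2 = (-122 + 9)**2 = (-113)**2 = 12769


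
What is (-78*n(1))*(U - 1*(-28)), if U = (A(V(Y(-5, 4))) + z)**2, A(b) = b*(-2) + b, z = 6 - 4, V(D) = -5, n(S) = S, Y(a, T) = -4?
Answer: -6006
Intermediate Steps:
z = 2
A(b) = -b (A(b) = -2*b + b = -b)
U = 49 (U = (-1*(-5) + 2)**2 = (5 + 2)**2 = 7**2 = 49)
(-78*n(1))*(U - 1*(-28)) = (-78*1)*(49 - 1*(-28)) = -78*(49 + 28) = -78*77 = -6006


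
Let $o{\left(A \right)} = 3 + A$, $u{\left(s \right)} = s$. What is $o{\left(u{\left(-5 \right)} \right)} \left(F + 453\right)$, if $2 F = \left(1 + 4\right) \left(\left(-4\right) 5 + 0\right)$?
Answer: $-806$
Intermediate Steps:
$F = -50$ ($F = \frac{\left(1 + 4\right) \left(\left(-4\right) 5 + 0\right)}{2} = \frac{5 \left(-20 + 0\right)}{2} = \frac{5 \left(-20\right)}{2} = \frac{1}{2} \left(-100\right) = -50$)
$o{\left(u{\left(-5 \right)} \right)} \left(F + 453\right) = \left(3 - 5\right) \left(-50 + 453\right) = \left(-2\right) 403 = -806$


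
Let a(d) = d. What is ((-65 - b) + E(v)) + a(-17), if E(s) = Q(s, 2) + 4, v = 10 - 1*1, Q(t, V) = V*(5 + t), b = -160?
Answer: 110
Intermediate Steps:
v = 9 (v = 10 - 1 = 9)
E(s) = 14 + 2*s (E(s) = 2*(5 + s) + 4 = (10 + 2*s) + 4 = 14 + 2*s)
((-65 - b) + E(v)) + a(-17) = ((-65 - 1*(-160)) + (14 + 2*9)) - 17 = ((-65 + 160) + (14 + 18)) - 17 = (95 + 32) - 17 = 127 - 17 = 110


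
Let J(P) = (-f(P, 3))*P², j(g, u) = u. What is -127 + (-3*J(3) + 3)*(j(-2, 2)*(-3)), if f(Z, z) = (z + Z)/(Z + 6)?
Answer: -253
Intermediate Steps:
f(Z, z) = (Z + z)/(6 + Z)
J(P) = -P²*(3 + P)/(6 + P) (J(P) = (-(P + 3)/(6 + P))*P² = (-(3 + P)/(6 + P))*P² = -P²*(3 + P)/(6 + P))
-127 + (-3*J(3) + 3)*(j(-2, 2)*(-3)) = -127 + (-3*3²*(-3 - 1*3)/(6 + 3) + 3)*(2*(-3)) = -127 + (-27*(-3 - 3)/9 + 3)*(-6) = -127 + (-27*(-6)/9 + 3)*(-6) = -127 + (-3*(-6) + 3)*(-6) = -127 + (18 + 3)*(-6) = -127 + 21*(-6) = -127 - 126 = -253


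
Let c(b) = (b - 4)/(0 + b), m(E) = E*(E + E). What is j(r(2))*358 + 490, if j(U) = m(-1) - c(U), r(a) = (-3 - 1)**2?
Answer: 1875/2 ≈ 937.50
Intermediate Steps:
m(E) = 2*E**2 (m(E) = E*(2*E) = 2*E**2)
c(b) = (-4 + b)/b
r(a) = 16 (r(a) = (-4)**2 = 16)
j(U) = 2 - (-4 + U)/U (j(U) = 2*(-1)**2 - (-4 + U)/U = 2*1 - (-4 + U)/U = 2 - (-4 + U)/U)
j(r(2))*358 + 490 = ((4 + 16)/16)*358 + 490 = ((1/16)*20)*358 + 490 = (5/4)*358 + 490 = 895/2 + 490 = 1875/2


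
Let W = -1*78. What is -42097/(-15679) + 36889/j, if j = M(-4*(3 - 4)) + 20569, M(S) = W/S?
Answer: 2886909865/644391221 ≈ 4.4801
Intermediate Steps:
W = -78
M(S) = -78/S
j = 41099/2 (j = -78*(-1/(4*(3 - 4))) + 20569 = -78/((-4*(-1))) + 20569 = -78/4 + 20569 = -78*¼ + 20569 = -39/2 + 20569 = 41099/2 ≈ 20550.)
-42097/(-15679) + 36889/j = -42097/(-15679) + 36889/(41099/2) = -42097*(-1/15679) + 36889*(2/41099) = 42097/15679 + 73778/41099 = 2886909865/644391221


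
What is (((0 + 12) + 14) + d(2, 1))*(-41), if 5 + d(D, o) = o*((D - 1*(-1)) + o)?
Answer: -1025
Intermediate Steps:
d(D, o) = -5 + o*(1 + D + o) (d(D, o) = -5 + o*((D - 1*(-1)) + o) = -5 + o*((D + 1) + o) = -5 + o*((1 + D) + o) = -5 + o*(1 + D + o))
(((0 + 12) + 14) + d(2, 1))*(-41) = (((0 + 12) + 14) + (-5 + 1 + 1² + 2*1))*(-41) = ((12 + 14) + (-5 + 1 + 1 + 2))*(-41) = (26 - 1)*(-41) = 25*(-41) = -1025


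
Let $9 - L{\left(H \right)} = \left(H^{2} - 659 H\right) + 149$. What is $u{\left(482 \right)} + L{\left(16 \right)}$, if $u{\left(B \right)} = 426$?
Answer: $10574$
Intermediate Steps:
$L{\left(H \right)} = -140 - H^{2} + 659 H$ ($L{\left(H \right)} = 9 - \left(\left(H^{2} - 659 H\right) + 149\right) = 9 - \left(149 + H^{2} - 659 H\right) = -140 - H^{2} + 659 H$)
$u{\left(482 \right)} + L{\left(16 \right)} = 426 - -10148 = 426 + 10148 = 10574$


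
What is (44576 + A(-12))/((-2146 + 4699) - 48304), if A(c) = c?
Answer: -44564/45751 ≈ -0.97406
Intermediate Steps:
(44576 + A(-12))/((-2146 + 4699) - 48304) = (44576 - 12)/((-2146 + 4699) - 48304) = 44564/(2553 - 48304) = 44564/(-45751) = 44564*(-1/45751) = -44564/45751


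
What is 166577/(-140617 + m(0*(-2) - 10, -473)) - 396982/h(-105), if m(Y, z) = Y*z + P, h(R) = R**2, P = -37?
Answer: -18598630931/499520700 ≈ -37.233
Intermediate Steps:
m(Y, z) = -37 + Y*z (m(Y, z) = Y*z - 37 = -37 + Y*z)
166577/(-140617 + m(0*(-2) - 10, -473)) - 396982/h(-105) = 166577/(-140617 + (-37 + (0*(-2) - 10)*(-473))) - 396982/((-105)**2) = 166577/(-140617 + (-37 + (0 - 10)*(-473))) - 396982/11025 = 166577/(-140617 + (-37 - 10*(-473))) - 396982*1/11025 = 166577/(-140617 + (-37 + 4730)) - 396982/11025 = 166577/(-140617 + 4693) - 396982/11025 = 166577/(-135924) - 396982/11025 = 166577*(-1/135924) - 396982/11025 = -166577/135924 - 396982/11025 = -18598630931/499520700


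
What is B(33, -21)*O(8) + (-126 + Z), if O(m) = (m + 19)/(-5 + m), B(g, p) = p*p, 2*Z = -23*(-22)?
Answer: 4096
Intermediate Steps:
Z = 253 (Z = (-23*(-22))/2 = (½)*506 = 253)
B(g, p) = p²
O(m) = (19 + m)/(-5 + m)
B(33, -21)*O(8) + (-126 + Z) = (-21)²*((19 + 8)/(-5 + 8)) + (-126 + 253) = 441*(27/3) + 127 = 441*((⅓)*27) + 127 = 441*9 + 127 = 3969 + 127 = 4096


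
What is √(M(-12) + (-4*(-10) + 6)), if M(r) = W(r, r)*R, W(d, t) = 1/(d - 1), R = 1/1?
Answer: √7761/13 ≈ 6.7767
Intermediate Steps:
R = 1
W(d, t) = 1/(-1 + d)
M(r) = 1/(-1 + r)
√(M(-12) + (-4*(-10) + 6)) = √(1/(-1 - 12) + (-4*(-10) + 6)) = √(1/(-13) + (40 + 6)) = √(-1/13 + 46) = √(597/13) = √7761/13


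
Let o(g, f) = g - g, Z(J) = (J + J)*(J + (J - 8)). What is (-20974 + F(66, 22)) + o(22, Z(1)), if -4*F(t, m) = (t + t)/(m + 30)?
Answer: -1090681/52 ≈ -20975.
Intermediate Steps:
F(t, m) = -t/(2*(30 + m)) (F(t, m) = -(t + t)/(4*(m + 30)) = -2*t/(4*(30 + m)) = -t/(2*(30 + m)))
Z(J) = 2*J*(-8 + 2*J) (Z(J) = (2*J)*(J + (-8 + J)) = (2*J)*(-8 + 2*J) = 2*J*(-8 + 2*J))
o(g, f) = 0
(-20974 + F(66, 22)) + o(22, Z(1)) = (-20974 - 1*66/(60 + 2*22)) + 0 = (-20974 - 1*66/(60 + 44)) + 0 = (-20974 - 1*66/104) + 0 = (-20974 - 1*66*1/104) + 0 = (-20974 - 33/52) + 0 = -1090681/52 + 0 = -1090681/52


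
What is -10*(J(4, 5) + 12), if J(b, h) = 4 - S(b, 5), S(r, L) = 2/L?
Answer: -156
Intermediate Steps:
J(b, h) = 18/5 (J(b, h) = 4 - 2/5 = 18/5)
-10*(J(4, 5) + 12) = -10*(18/5 + 12) = -10*78/5 = -156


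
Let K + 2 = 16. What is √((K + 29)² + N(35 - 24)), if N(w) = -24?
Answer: 5*√73 ≈ 42.720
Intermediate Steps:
K = 14 (K = -2 + 16 = 14)
√((K + 29)² + N(35 - 24)) = √((14 + 29)² - 24) = √(43² - 24) = √(1849 - 24) = √1825 = 5*√73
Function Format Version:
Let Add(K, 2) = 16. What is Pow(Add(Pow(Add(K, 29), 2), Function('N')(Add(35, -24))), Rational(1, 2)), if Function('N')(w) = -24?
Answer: Mul(5, Pow(73, Rational(1, 2))) ≈ 42.720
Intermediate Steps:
K = 14 (K = Add(-2, 16) = 14)
Pow(Add(Pow(Add(K, 29), 2), Function('N')(Add(35, -24))), Rational(1, 2)) = Pow(Add(Pow(Add(14, 29), 2), -24), Rational(1, 2)) = Pow(Add(Pow(43, 2), -24), Rational(1, 2)) = Pow(Add(1849, -24), Rational(1, 2)) = Pow(1825, Rational(1, 2)) = Mul(5, Pow(73, Rational(1, 2)))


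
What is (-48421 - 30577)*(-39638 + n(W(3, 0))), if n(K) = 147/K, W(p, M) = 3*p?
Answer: 9390097270/3 ≈ 3.1300e+9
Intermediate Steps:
(-48421 - 30577)*(-39638 + n(W(3, 0))) = (-48421 - 30577)*(-39638 + 147/((3*3))) = -78998*(-39638 + 147/9) = -78998*(-39638 + 147*(⅑)) = -78998*(-39638 + 49/3) = -78998*(-118865/3) = 9390097270/3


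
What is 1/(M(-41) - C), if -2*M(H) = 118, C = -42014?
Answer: 1/41955 ≈ 2.3835e-5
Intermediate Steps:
M(H) = -59 (M(H) = -1/2*118 = -59)
1/(M(-41) - C) = 1/(-59 - 1*(-42014)) = 1/(-59 + 42014) = 1/41955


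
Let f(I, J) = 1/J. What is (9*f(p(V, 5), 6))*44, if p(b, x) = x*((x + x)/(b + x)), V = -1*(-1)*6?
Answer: 66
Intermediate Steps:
V = 6 (V = 1*6 = 6)
p(b, x) = 2*x**2/(b + x) (p(b, x) = x*((2*x)/(b + x)) = x*(2*x/(b + x)) = 2*x**2/(b + x))
(9*f(p(V, 5), 6))*44 = (9/6)*44 = (9*(1/6))*44 = (3/2)*44 = 66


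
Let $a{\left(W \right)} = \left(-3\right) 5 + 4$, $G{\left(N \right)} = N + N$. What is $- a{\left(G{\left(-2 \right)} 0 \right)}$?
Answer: $11$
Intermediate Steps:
$G{\left(N \right)} = 2 N$
$a{\left(W \right)} = -11$ ($a{\left(W \right)} = -15 + 4 = -11$)
$- a{\left(G{\left(-2 \right)} 0 \right)} = \left(-1\right) \left(-11\right) = 11$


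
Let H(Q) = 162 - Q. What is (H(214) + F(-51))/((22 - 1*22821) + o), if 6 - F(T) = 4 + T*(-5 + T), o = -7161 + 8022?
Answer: 1453/10969 ≈ 0.13246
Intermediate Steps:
o = 861
F(T) = 2 - T*(-5 + T) (F(T) = 6 - (4 + T*(-5 + T)) = 6 + (-4 - T*(-5 + T)) = 2 - T*(-5 + T))
(H(214) + F(-51))/((22 - 1*22821) + o) = ((162 - 1*214) + (2 - 1*(-51)**2 + 5*(-51)))/((22 - 1*22821) + 861) = ((162 - 214) + (2 - 1*2601 - 255))/((22 - 22821) + 861) = (-52 + (2 - 2601 - 255))/(-22799 + 861) = (-52 - 2854)/(-21938) = -2906*(-1/21938) = 1453/10969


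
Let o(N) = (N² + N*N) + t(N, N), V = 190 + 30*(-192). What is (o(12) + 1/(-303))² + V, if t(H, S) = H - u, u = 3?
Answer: 7586823970/91809 ≈ 82637.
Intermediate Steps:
V = -5570 (V = 190 - 5760 = -5570)
t(H, S) = -3 + H (t(H, S) = H - 1*3 = H - 3 = -3 + H)
o(N) = -3 + N + 2*N² (o(N) = (N² + N*N) + (-3 + N) = (N² + N²) + (-3 + N) = 2*N² + (-3 + N) = -3 + N + 2*N²)
(o(12) + 1/(-303))² + V = ((-3 + 12 + 2*12²) + 1/(-303))² - 5570 = ((-3 + 12 + 2*144) - 1/303)² - 5570 = ((-3 + 12 + 288) - 1/303)² - 5570 = (297 - 1/303)² - 5570 = (89990/303)² - 5570 = 8098200100/91809 - 5570 = 7586823970/91809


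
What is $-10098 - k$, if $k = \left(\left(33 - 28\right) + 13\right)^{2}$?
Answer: $-10422$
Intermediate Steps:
$k = 324$ ($k = \left(\left(33 - 28\right) + 13\right)^{2} = \left(5 + 13\right)^{2} = 18^{2} = 324$)
$-10098 - k = -10098 - 324 = -10422$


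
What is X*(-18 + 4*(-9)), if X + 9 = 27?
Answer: -972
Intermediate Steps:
X = 18 (X = -9 + 27 = 18)
X*(-18 + 4*(-9)) = 18*(-18 + 4*(-9)) = 18*(-18 - 36) = 18*(-54) = -972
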